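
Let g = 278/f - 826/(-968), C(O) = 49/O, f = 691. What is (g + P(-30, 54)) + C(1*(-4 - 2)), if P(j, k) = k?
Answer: 47245855/1003332 ≈ 47.089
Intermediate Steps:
g = 419935/334444 (g = 278/691 - 826/(-968) = 278*(1/691) - 826*(-1/968) = 278/691 + 413/484 = 419935/334444 ≈ 1.2556)
(g + P(-30, 54)) + C(1*(-4 - 2)) = (419935/334444 + 54) + 49/((1*(-4 - 2))) = 18479911/334444 + 49/((1*(-6))) = 18479911/334444 + 49/(-6) = 18479911/334444 + 49*(-1/6) = 18479911/334444 - 49/6 = 47245855/1003332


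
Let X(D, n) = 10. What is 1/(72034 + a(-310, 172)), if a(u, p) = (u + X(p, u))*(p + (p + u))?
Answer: 1/61834 ≈ 1.6172e-5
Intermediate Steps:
a(u, p) = (10 + u)*(u + 2*p) (a(u, p) = (u + 10)*(p + (p + u)) = (10 + u)*(u + 2*p))
1/(72034 + a(-310, 172)) = 1/(72034 + ((-310)**2 + 10*(-310) + 20*172 + 2*172*(-310))) = 1/(72034 + (96100 - 3100 + 3440 - 106640)) = 1/(72034 - 10200) = 1/61834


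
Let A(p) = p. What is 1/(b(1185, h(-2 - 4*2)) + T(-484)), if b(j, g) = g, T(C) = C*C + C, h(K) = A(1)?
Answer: 1/233773 ≈ 4.2777e-6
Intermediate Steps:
h(K) = 1
T(C) = C + C**2 (T(C) = C**2 + C = C + C**2)
1/(b(1185, h(-2 - 4*2)) + T(-484)) = 1/(1 - 484*(1 - 484)) = 1/(1 - 484*(-483)) = 1/(1 + 233772) = 1/233773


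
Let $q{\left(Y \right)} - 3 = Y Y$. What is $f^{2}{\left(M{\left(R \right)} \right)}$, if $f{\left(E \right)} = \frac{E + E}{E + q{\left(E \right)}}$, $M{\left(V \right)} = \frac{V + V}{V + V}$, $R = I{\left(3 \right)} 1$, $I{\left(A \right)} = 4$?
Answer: $\frac{4}{25} \approx 0.16$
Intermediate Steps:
$q{\left(Y \right)} = 3 + Y^{2}$ ($q{\left(Y \right)} = 3 + Y Y = 3 + Y^{2}$)
$R = 4$ ($R = 4 \cdot 1 = 4$)
$M{\left(V \right)} = 1$ ($M{\left(V \right)} = \frac{2 V}{2 V} = 2 V \frac{1}{2 V} = 1$)
$f{\left(E \right)} = \frac{2 E}{3 + E + E^{2}}$ ($f{\left(E \right)} = \frac{E + E}{E + \left(3 + E^{2}\right)} = \frac{2 E}{3 + E + E^{2}}$)
$f^{2}{\left(M{\left(R \right)} \right)} = \left(2 \cdot 1 \frac{1}{3 + 1 + 1^{2}}\right)^{2} = \left(2 \cdot 1 \frac{1}{3 + 1 + 1}\right)^{2} = \left(2 \cdot 1 \cdot \frac{1}{5}\right)^{2} = \left(\frac{2}{5}\right)^{2} = \frac{4}{25}$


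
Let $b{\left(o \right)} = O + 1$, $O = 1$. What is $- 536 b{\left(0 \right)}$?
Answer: $-1072$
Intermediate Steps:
$b{\left(o \right)} = 2$ ($b{\left(o \right)} = 1 + 1 = 2$)
$- 536 b{\left(0 \right)} = \left(-536\right) 2 = -1072$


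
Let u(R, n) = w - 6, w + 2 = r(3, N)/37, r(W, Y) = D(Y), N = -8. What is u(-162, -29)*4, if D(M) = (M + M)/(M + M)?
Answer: -1180/37 ≈ -31.892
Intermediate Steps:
D(M) = 1 (D(M) = (2*M)/((2*M)) = (2*M)*(1/(2*M)) = 1)
r(W, Y) = 1
w = -73/37 (w = -2 + 1/37 = -73/37 ≈ -1.9730)
u(R, n) = -295/37 (u(R, n) = -73/37 - 6 = -295/37)
u(-162, -29)*4 = -295/37*4 = -1180/37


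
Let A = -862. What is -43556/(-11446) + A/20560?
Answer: 221411227/58832440 ≈ 3.7634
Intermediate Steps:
-43556/(-11446) + A/20560 = -43556/(-11446) - 862/20560 = -43556*(-1/11446) - 862*1/20560 = 21778/5723 - 431/10280 = 221411227/58832440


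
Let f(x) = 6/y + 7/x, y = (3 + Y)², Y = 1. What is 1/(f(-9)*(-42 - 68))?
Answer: 36/1595 ≈ 0.022571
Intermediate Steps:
y = 16 (y = (3 + 1)² = 4² = 16)
f(x) = 3/8 + 7/x (f(x) = 6/16 + 7/x = 6*(1/16) + 7/x = 3/8 + 7/x)
1/(f(-9)*(-42 - 68)) = 1/((3/8 + 7/(-9))*(-42 - 68)) = 1/((3/8 + 7*(-⅑))*(-110)) = 1/((3/8 - 7/9)*(-110)) = 1/(-29/72*(-110)) = 1/(1595/36) = 36/1595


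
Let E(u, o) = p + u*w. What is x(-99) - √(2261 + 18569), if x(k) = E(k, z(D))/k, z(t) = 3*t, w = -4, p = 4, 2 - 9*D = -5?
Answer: -400/99 - √20830 ≈ -148.37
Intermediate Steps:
D = 7/9 (D = 2/9 - ⅑*(-5) = 2/9 + 5/9 = 7/9 ≈ 0.77778)
E(u, o) = 4 - 4*u (E(u, o) = 4 + u*(-4) = 4 - 4*u)
x(k) = (4 - 4*k)/k
x(-99) - √(2261 + 18569) = (-4 + 4/(-99)) - √(2261 + 18569) = (-4 + 4*(-1/99)) - √20830 = (-4 - 4/99) - √20830 = -400/99 - √20830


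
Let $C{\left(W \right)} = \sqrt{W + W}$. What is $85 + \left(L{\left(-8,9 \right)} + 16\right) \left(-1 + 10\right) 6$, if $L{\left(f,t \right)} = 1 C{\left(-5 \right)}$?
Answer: $949 + 54 i \sqrt{10} \approx 949.0 + 170.76 i$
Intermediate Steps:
$C{\left(W \right)} = \sqrt{2} \sqrt{W}$ ($C{\left(W \right)} = \sqrt{2 W} = \sqrt{2} \sqrt{W}$)
$L{\left(f,t \right)} = i \sqrt{10}$ ($L{\left(f,t \right)} = 1 \sqrt{2} \sqrt{-5} = 1 \sqrt{2} i \sqrt{5} = 1 i \sqrt{10} = i \sqrt{10}$)
$85 + \left(L{\left(-8,9 \right)} + 16\right) \left(-1 + 10\right) 6 = 85 + \left(i \sqrt{10} + 16\right) \left(-1 + 10\right) 6 = 85 + \left(16 + i \sqrt{10}\right) 9 \cdot 6 = 85 + \left(16 + i \sqrt{10}\right) 54 = 85 + \left(864 + 54 i \sqrt{10}\right) = 949 + 54 i \sqrt{10}$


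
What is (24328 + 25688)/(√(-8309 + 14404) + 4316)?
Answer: 215869056/18621761 - 50016*√6095/18621761 ≈ 11.383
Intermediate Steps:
(24328 + 25688)/(√(-8309 + 14404) + 4316) = 50016/(√6095 + 4316) = 50016/(4316 + √6095)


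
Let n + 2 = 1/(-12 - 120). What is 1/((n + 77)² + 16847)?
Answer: 17424/391532329 ≈ 4.4502e-5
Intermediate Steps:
n = -265/132 (n = -2 + 1/(-12 - 120) = -2 + 1/(-132) = -2 - 1/132 = -265/132 ≈ -2.0076)
1/((n + 77)² + 16847) = 1/((-265/132 + 77)² + 16847) = 1/((9899/132)² + 16847) = 1/(97990201/17424 + 16847) = 1/(391532329/17424) = 17424/391532329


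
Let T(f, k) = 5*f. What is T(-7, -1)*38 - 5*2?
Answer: -1340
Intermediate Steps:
T(-7, -1)*38 - 5*2 = (5*(-7))*38 - 5*2 = -35*38 - 10 = -1330 - 10 = -1340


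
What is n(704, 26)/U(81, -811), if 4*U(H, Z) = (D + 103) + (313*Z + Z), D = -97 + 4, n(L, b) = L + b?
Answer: -730/63661 ≈ -0.011467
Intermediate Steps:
D = -93
U(H, Z) = 5/2 + 157*Z/2 (U(H, Z) = ((-93 + 103) + (313*Z + Z))/4 = (10 + 314*Z)/4 = 5/2 + 157*Z/2)
n(704, 26)/U(81, -811) = (704 + 26)/(5/2 + (157/2)*(-811)) = 730/(5/2 - 127327/2) = 730/(-63661) = 730*(-1/63661) = -730/63661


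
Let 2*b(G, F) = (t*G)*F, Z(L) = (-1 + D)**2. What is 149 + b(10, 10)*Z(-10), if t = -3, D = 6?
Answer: -3601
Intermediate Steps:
Z(L) = 25 (Z(L) = (-1 + 6)**2 = 5**2 = 25)
b(G, F) = -3*F*G/2 (b(G, F) = ((-3*G)*F)/2 = (-3*F*G)/2 = -3*F*G/2)
149 + b(10, 10)*Z(-10) = 149 - 3/2*10*10*25 = 149 - 150*25 = 149 - 3750 = -3601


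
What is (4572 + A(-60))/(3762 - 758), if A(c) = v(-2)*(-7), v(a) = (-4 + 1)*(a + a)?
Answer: 1122/751 ≈ 1.4940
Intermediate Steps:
v(a) = -6*a
A(c) = -84 (A(c) = -6*(-2)*(-7) = 12*(-7) = -84)
(4572 + A(-60))/(3762 - 758) = (4572 - 84)/(3762 - 758) = 4488/3004 = 4488*(1/3004) = 1122/751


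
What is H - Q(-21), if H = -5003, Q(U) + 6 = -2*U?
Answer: -5039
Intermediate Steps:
Q(U) = -6 - 2*U
H - Q(-21) = -5003 - (-6 - 2*(-21)) = -5003 - (-6 + 42) = -5003 - 1*36 = -5003 - 36 = -5039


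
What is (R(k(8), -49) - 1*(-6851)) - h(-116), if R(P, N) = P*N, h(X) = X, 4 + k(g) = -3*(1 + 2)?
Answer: 7604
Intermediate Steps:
k(g) = -13 (k(g) = -4 - 3*(1 + 2) = -4 - 3*3 = -4 - 9 = -13)
R(P, N) = N*P
(R(k(8), -49) - 1*(-6851)) - h(-116) = (-49*(-13) - 1*(-6851)) - 1*(-116) = (637 + 6851) + 116 = 7488 + 116 = 7604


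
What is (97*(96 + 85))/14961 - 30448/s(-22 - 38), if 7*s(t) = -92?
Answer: 797585735/344103 ≈ 2317.9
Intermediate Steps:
s(t) = -92/7 (s(t) = (⅐)*(-92) = -92/7)
(97*(96 + 85))/14961 - 30448/s(-22 - 38) = (97*(96 + 85))/14961 - 30448/(-92/7) = (97*181)*(1/14961) - 30448*(-7/92) = 17557*(1/14961) + 53284/23 = 17557/14961 + 53284/23 = 797585735/344103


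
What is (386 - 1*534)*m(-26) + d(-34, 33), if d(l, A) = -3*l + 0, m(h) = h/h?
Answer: -46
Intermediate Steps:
m(h) = 1
d(l, A) = -3*l
(386 - 1*534)*m(-26) + d(-34, 33) = (386 - 1*534)*1 - 3*(-34) = (386 - 534)*1 + 102 = -148*1 + 102 = -148 + 102 = -46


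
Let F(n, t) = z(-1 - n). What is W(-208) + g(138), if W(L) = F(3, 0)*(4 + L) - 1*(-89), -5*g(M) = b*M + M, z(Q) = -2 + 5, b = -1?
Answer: -523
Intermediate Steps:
z(Q) = 3
F(n, t) = 3
g(M) = 0 (g(M) = -(-M + M)/5 = -1/5*0 = 0)
W(L) = 101 + 3*L (W(L) = 3*(4 + L) - 1*(-89) = (12 + 3*L) + 89 = 101 + 3*L)
W(-208) + g(138) = (101 + 3*(-208)) + 0 = (101 - 624) + 0 = -523 + 0 = -523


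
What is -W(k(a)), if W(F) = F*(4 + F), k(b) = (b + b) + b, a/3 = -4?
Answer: -1152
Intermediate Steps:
a = -12 (a = 3*(-4) = -12)
k(b) = 3*b (k(b) = 2*b + b = 3*b)
-W(k(a)) = -3*(-12)*(4 + 3*(-12)) = -(-36)*(4 - 36) = -(-36)*(-32) = -1*1152 = -1152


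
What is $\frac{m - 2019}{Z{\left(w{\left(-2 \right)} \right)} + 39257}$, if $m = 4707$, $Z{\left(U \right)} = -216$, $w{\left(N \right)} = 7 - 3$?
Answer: $\frac{2688}{39041} \approx 0.068851$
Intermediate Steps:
$w{\left(N \right)} = 4$
$\frac{m - 2019}{Z{\left(w{\left(-2 \right)} \right)} + 39257} = \frac{4707 - 2019}{-216 + 39257} = \frac{2688}{39041}$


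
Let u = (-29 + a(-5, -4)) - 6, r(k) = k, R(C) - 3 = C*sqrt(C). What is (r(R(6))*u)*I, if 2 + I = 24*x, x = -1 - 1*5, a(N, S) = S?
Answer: 17082 + 34164*sqrt(6) ≈ 1.0077e+5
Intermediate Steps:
x = -6 (x = -1 - 5 = -6)
R(C) = 3 + C**(3/2) (R(C) = 3 + C*sqrt(C) = 3 + C**(3/2))
u = -39 (u = (-29 - 4) - 6 = -33 - 6 = -39)
I = -146 (I = -2 + 24*(-6) = -2 - 144 = -146)
(r(R(6))*u)*I = ((3 + 6**(3/2))*(-39))*(-146) = ((3 + 6*sqrt(6))*(-39))*(-146) = (-117 - 234*sqrt(6))*(-146) = 17082 + 34164*sqrt(6)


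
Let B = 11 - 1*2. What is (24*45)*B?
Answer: 9720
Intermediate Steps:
B = 9 (B = 11 - 2 = 9)
(24*45)*B = (24*45)*9 = 1080*9 = 9720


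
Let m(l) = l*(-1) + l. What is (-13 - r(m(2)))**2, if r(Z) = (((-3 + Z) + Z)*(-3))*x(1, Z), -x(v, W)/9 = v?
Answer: 4624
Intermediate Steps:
x(v, W) = -9*v
m(l) = 0 (m(l) = -l + l = 0)
r(Z) = -81 + 54*Z (r(Z) = (((-3 + Z) + Z)*(-3))*(-9*1) = ((-3 + 2*Z)*(-3))*(-9) = (9 - 6*Z)*(-9) = -81 + 54*Z)
(-13 - r(m(2)))**2 = (-13 - (-81 + 54*0))**2 = (-13 - (-81 + 0))**2 = (-13 - 1*(-81))**2 = (-13 + 81)**2 = 68**2 = 4624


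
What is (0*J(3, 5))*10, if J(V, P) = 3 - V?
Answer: 0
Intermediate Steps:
(0*J(3, 5))*10 = (0*(3 - 1*3))*10 = (0*(3 - 3))*10 = (0*0)*10 = 0*10 = 0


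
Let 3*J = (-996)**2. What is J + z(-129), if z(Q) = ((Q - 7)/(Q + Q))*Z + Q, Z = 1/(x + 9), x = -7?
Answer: 42640081/129 ≈ 3.3054e+5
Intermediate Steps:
J = 330672 (J = (1/3)*(-996)**2 = (1/3)*992016 = 330672)
Z = 1/2 (Z = 1/(-7 + 9) = 1/2 ≈ 0.50000)
z(Q) = Q + (-7 + Q)/(4*Q) (z(Q) = ((Q - 7)/(Q + Q))*(1/2) + Q = ((-7 + Q)/((2*Q)))*(1/2) + Q = ((-7 + Q)*(1/(2*Q)))*(1/2) + Q = ((-7 + Q)/(2*Q))*(1/2) + Q = (-7 + Q)/(4*Q) + Q = Q + (-7 + Q)/(4*Q))
J + z(-129) = 330672 + (1/4 - 129 - 7/4/(-129)) = 330672 + (1/4 - 129 - 7/4*(-1/129)) = 330672 + (1/4 - 129 + 7/516) = 330672 - 16607/129 = 42640081/129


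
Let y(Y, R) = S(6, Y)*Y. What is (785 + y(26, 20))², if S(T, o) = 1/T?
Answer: 5607424/9 ≈ 6.2305e+5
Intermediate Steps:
y(Y, R) = Y/6
(785 + y(26, 20))² = (785 + (⅙)*26)² = (785 + 13/3)² = (2368/3)² = 5607424/9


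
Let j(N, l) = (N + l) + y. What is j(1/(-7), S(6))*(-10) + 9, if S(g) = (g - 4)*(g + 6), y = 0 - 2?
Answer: -1467/7 ≈ -209.57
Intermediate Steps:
y = -2
S(g) = (-4 + g)*(6 + g)
j(N, l) = -2 + N + l (j(N, l) = (N + l) - 2 = -2 + N + l)
j(1/(-7), S(6))*(-10) + 9 = (-2 + 1/(-7) + (-24 + 6² + 2*6))*(-10) + 9 = (-2 - ⅐ + (-24 + 36 + 12))*(-10) + 9 = (-2 - ⅐ + 24)*(-10) + 9 = (153/7)*(-10) + 9 = -1530/7 + 9 = -1467/7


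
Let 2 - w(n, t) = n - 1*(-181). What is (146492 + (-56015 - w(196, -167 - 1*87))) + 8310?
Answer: 99162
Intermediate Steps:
w(n, t) = -179 - n (w(n, t) = 2 - (n - 1*(-181)) = 2 - (n + 181) = 2 - (181 + n) = 2 + (-181 - n) = -179 - n)
(146492 + (-56015 - w(196, -167 - 1*87))) + 8310 = (146492 + (-56015 - (-179 - 1*196))) + 8310 = (146492 + (-56015 - (-179 - 196))) + 8310 = (146492 + (-56015 - 1*(-375))) + 8310 = (146492 + (-56015 + 375)) + 8310 = (146492 - 55640) + 8310 = 90852 + 8310 = 99162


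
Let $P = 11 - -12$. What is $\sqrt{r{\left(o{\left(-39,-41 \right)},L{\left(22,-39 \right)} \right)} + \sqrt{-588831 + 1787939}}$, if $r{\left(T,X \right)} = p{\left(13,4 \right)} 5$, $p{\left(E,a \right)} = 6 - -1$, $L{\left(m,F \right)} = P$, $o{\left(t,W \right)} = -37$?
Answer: $\sqrt{35 + 2 \sqrt{299777}} \approx 33.616$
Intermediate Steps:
$P = 23$ ($P = 11 + 12 = 23$)
$L{\left(m,F \right)} = 23$
$p{\left(E,a \right)} = 7$ ($p{\left(E,a \right)} = 6 + 1 = 7$)
$r{\left(T,X \right)} = 35$ ($r{\left(T,X \right)} = 7 \cdot 5 = 35$)
$\sqrt{r{\left(o{\left(-39,-41 \right)},L{\left(22,-39 \right)} \right)} + \sqrt{-588831 + 1787939}} = \sqrt{35 + \sqrt{-588831 + 1787939}} = \sqrt{35 + \sqrt{1199108}} = \sqrt{35 + 2 \sqrt{299777}}$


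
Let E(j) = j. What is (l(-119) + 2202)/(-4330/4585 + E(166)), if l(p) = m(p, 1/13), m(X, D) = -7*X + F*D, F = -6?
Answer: 36174733/1967628 ≈ 18.385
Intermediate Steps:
m(X, D) = -7*X - 6*D
l(p) = -6/13 - 7*p (l(p) = -7*p - 6/13 = -6/13 - 7*p)
(l(-119) + 2202)/(-4330/4585 + E(166)) = ((-6/13 - 7*(-119)) + 2202)/(-4330/4585 + 166) = ((-6/13 + 833) + 2202)/(-4330*1/4585 + 166) = (10823/13 + 2202)/(-866/917 + 166) = 39449/(13*(151356/917)) = (39449/13)*(917/151356) = 36174733/1967628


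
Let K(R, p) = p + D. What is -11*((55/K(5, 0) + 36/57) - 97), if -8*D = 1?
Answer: 112101/19 ≈ 5900.1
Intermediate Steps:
D = -⅛ (D = -⅛*1 = -⅛ ≈ -0.12500)
K(R, p) = -⅛ + p (K(R, p) = p - ⅛ = -⅛ + p)
-11*((55/K(5, 0) + 36/57) - 97) = -11*((55/(-⅛ + 0) + 36/57) - 97) = -11*((55/(-⅛) + 36*(1/57)) - 97) = -11*((55*(-8) + 12/19) - 97) = -11*((-440 + 12/19) - 97) = -11*(-8348/19 - 97) = -11*(-10191/19) = 112101/19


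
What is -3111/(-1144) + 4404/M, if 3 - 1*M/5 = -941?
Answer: 1232631/337480 ≈ 3.6525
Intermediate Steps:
M = 4720 (M = 15 - 5*(-941) = 15 + 4705 = 4720)
-3111/(-1144) + 4404/M = -3111/(-1144) + 4404/4720 = -3111*(-1/1144) + 4404*(1/4720) = 3111/1144 + 1101/1180 = 1232631/337480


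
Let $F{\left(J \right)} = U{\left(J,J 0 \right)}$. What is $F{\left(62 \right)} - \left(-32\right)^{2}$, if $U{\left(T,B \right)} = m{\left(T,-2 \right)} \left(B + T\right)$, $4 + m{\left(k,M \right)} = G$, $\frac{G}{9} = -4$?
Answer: $-3504$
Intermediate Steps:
$G = -36$ ($G = 9 \left(-4\right) = -36$)
$m{\left(k,M \right)} = -40$ ($m{\left(k,M \right)} = -4 - 36 = -40$)
$U{\left(T,B \right)} = - 40 B - 40 T$ ($U{\left(T,B \right)} = - 40 \left(B + T\right) = - 40 B - 40 T$)
$F{\left(J \right)} = - 40 J$ ($F{\left(J \right)} = - 40 J 0 - 40 J = \left(-40\right) 0 - 40 J = 0 - 40 J = - 40 J$)
$F{\left(62 \right)} - \left(-32\right)^{2} = \left(-40\right) 62 - \left(-32\right)^{2} = -2480 - 1024 = -3504$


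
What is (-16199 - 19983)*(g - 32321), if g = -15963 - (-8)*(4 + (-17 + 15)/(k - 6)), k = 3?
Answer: 5236982680/3 ≈ 1.7457e+9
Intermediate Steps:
g = -47777/3 (g = -15963 - (-8)*(4 + (-17 + 15)/(3 - 6)) = -15963 - (-8)*(4 - 2/(-3)) = -15963 - (-8)*(4 - 2*(-⅓)) = -15963 - (-8)*(4 + ⅔) = -15963 - (-8)*14/3 = -15963 - 1*(-112/3) = -15963 + 112/3 = -47777/3 ≈ -15926.)
(-16199 - 19983)*(g - 32321) = (-16199 - 19983)*(-47777/3 - 32321) = -36182*(-144740/3) = 5236982680/3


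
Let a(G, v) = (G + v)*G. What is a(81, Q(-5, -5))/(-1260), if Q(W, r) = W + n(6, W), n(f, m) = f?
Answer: -369/70 ≈ -5.2714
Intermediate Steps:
Q(W, r) = 6 + W (Q(W, r) = W + 6 = 6 + W)
a(G, v) = G*(G + v)
a(81, Q(-5, -5))/(-1260) = (81*(81 + (6 - 5)))/(-1260) = (81*(81 + 1))*(-1/1260) = (81*82)*(-1/1260) = 6642*(-1/1260) = -369/70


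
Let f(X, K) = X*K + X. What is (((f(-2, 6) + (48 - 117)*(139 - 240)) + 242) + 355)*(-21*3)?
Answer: -475776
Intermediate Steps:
f(X, K) = X + K*X (f(X, K) = K*X + X = X + K*X)
(((f(-2, 6) + (48 - 117)*(139 - 240)) + 242) + 355)*(-21*3) = (((-2*(1 + 6) + (48 - 117)*(139 - 240)) + 242) + 355)*(-21*3) = (((-2*7 - 69*(-101)) + 242) + 355)*(-63) = (((-14 + 6969) + 242) + 355)*(-63) = ((6955 + 242) + 355)*(-63) = (7197 + 355)*(-63) = 7552*(-63) = -475776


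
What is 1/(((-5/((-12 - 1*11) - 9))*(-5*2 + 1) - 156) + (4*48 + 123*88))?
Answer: 32/347475 ≈ 9.2093e-5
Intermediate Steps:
1/(((-5/((-12 - 1*11) - 9))*(-5*2 + 1) - 156) + (4*48 + 123*88)) = 1/(((-5/((-12 - 11) - 9))*(-10 + 1) - 156) + (192 + 10824)) = 1/((-5/(-23 - 9)*(-9) - 156) + 11016) = 1/((-5/(-32)*(-9) - 156) + 11016) = 1/((-5*(-1/32)*(-9) - 156) + 11016) = 1/(((5/32)*(-9) - 156) + 11016) = 1/((-45/32 - 156) + 11016) = 1/(-5037/32 + 11016) = 1/(347475/32) = 32/347475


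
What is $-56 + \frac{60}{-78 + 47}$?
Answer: $- \frac{1796}{31} \approx -57.935$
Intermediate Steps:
$-56 + \frac{60}{-78 + 47} = -56 + \frac{60}{-31} = -56 + 60 \left(- \frac{1}{31}\right) = -56 - \frac{60}{31} = - \frac{1796}{31}$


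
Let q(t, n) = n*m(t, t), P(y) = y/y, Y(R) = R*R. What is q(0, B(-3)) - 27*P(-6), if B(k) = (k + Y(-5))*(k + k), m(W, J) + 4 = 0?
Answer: 501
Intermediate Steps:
m(W, J) = -4 (m(W, J) = -4 + 0 = -4)
Y(R) = R**2
B(k) = 2*k*(25 + k) (B(k) = (k + (-5)**2)*(k + k) = (k + 25)*(2*k) = (25 + k)*(2*k) = 2*k*(25 + k))
P(y) = 1
q(t, n) = -4*n (q(t, n) = n*(-4) = -4*n)
q(0, B(-3)) - 27*P(-6) = -8*(-3)*(25 - 3) - 27*1 = -8*(-3)*22 - 27 = -4*(-132) - 27 = 528 - 27 = 501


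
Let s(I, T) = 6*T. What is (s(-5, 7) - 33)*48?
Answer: 432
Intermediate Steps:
(s(-5, 7) - 33)*48 = (6*7 - 33)*48 = (42 - 33)*48 = 9*48 = 432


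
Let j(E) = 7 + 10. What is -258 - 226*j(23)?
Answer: -4100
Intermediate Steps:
j(E) = 17
-258 - 226*j(23) = -258 - 226*17 = -258 - 3842 = -4100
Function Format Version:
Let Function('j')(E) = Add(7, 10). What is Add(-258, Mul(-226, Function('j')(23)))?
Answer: -4100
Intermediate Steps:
Function('j')(E) = 17
Add(-258, Mul(-226, Function('j')(23))) = Add(-258, Mul(-226, 17)) = Add(-258, -3842) = -4100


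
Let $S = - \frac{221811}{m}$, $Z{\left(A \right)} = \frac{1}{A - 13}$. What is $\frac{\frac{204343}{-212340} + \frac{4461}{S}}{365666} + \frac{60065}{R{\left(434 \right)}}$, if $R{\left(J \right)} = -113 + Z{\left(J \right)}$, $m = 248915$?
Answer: $- \frac{5184835145905276391759}{9753749508030177720} \approx -531.57$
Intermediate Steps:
$Z{\left(A \right)} = \frac{1}{-13 + A}$
$S = - \frac{221811}{248915} \approx -0.89111$
$R{\left(J \right)} = -113 + \frac{1}{-13 + J}$
$\frac{\frac{204343}{-212340} + \frac{4461}{S}}{365666} + \frac{60065}{R{\left(434 \right)}} = \frac{\frac{204343}{-212340} + \frac{4461}{- \frac{221811}{248915}}}{365666} + \frac{60065}{\frac{1}{-13 + 434} \left(1470 - 49042\right)} = \left(204343 \left(- \frac{1}{212340}\right) + 4461 \left(- \frac{248915}{221811}\right)\right) \frac{1}{365666} + \frac{60065}{\frac{1}{421} \left(1470 - 49042\right)} = \left(- \frac{204343}{212340} - \frac{370136605}{73937}\right) \frac{1}{365666} + \frac{60065}{\frac{1}{421} \left(-47572\right)} = \left(- \frac{78609915214091}{15699782580}\right) \frac{1}{365666} + \frac{60065}{- \frac{47572}{421}} = - \frac{78609915214091}{5740876696898280} + 60065 \left(- \frac{421}{47572}\right) = - \frac{78609915214091}{5740876696898280} - \frac{25287365}{47572} = - \frac{5184835145905276391759}{9753749508030177720}$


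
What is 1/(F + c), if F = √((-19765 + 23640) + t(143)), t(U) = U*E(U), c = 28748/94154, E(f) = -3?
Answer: -338342399/3818484983729 + 2216243929*√3446/7636969967458 ≈ 0.016947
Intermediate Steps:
c = 14374/47077 (c = 28748*(1/94154) = 14374/47077 ≈ 0.30533)
t(U) = -3*U (t(U) = U*(-3) = -3*U)
F = √3446 (F = √((-19765 + 23640) - 3*143) = √(3875 - 429) = √3446 ≈ 58.703)
1/(F + c) = 1/(√3446 + 14374/47077) = 1/(14374/47077 + √3446)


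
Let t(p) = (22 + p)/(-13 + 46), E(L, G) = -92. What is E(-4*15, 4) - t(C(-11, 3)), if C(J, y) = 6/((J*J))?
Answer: -370024/3993 ≈ -92.668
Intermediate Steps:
C(J, y) = 6/J² (C(J, y) = 6/(J²) = 6/J²)
t(p) = ⅔ + p/33 (t(p) = (22 + p)/33 = (22 + p)*(1/33) = ⅔ + p/33)
E(-4*15, 4) - t(C(-11, 3)) = -92 - (⅔ + (6/(-11)²)/33) = -92 - (⅔ + (6*(1/121))/33) = -92 - (⅔ + (1/33)*(6/121)) = -92 - (⅔ + 2/1331) = -92 - 1*2668/3993 = -92 - 2668/3993 = -370024/3993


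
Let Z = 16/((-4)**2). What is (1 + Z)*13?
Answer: 26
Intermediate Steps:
Z = 1 (Z = 16/16 = 16*(1/16) = 1)
(1 + Z)*13 = (1 + 1)*13 = 2*13 = 26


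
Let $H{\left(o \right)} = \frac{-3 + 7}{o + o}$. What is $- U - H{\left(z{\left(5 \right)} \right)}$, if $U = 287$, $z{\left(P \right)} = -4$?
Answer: $- \frac{573}{2} \approx -286.5$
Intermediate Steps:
$H{\left(o \right)} = \frac{2}{o}$ ($H{\left(o \right)} = \frac{4}{2 o} = 4 \frac{1}{2 o} = \frac{2}{o}$)
$- U - H{\left(z{\left(5 \right)} \right)} = \left(-1\right) 287 - \frac{2}{-4} = -287 - 2 \left(- \frac{1}{4}\right) = -287 - - \frac{1}{2} = -287 + \frac{1}{2} = - \frac{573}{2}$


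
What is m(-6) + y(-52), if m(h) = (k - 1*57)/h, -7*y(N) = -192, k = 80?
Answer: 991/42 ≈ 23.595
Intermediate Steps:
y(N) = 192/7 (y(N) = -1/7*(-192) = 192/7)
m(h) = 23/h (m(h) = (80 - 1*57)/h = (80 - 57)/h = 23/h)
m(-6) + y(-52) = 23/(-6) + 192/7 = 23*(-1/6) + 192/7 = -23/6 + 192/7 = 991/42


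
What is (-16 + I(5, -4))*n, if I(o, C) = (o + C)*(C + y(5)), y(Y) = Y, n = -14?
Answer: 210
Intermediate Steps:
I(o, C) = (5 + C)*(C + o) (I(o, C) = (o + C)*(C + 5) = (C + o)*(5 + C) = (5 + C)*(C + o))
(-16 + I(5, -4))*n = (-16 + ((-4)² + 5*(-4) + 5*5 - 4*5))*(-14) = (-16 + (16 - 20 + 25 - 20))*(-14) = (-16 + 1)*(-14) = -15*(-14) = 210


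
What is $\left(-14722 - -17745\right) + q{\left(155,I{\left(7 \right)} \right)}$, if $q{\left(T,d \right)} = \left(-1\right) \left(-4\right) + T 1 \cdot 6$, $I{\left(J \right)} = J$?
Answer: $3957$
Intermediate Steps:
$q{\left(T,d \right)} = 4 + 6 T$ ($q{\left(T,d \right)} = 4 + T 6 = 4 + 6 T$)
$\left(-14722 - -17745\right) + q{\left(155,I{\left(7 \right)} \right)} = \left(-14722 - -17745\right) + \left(4 + 6 \cdot 155\right) = \left(-14722 + 17745\right) + \left(4 + 930\right) = 3023 + 934 = 3957$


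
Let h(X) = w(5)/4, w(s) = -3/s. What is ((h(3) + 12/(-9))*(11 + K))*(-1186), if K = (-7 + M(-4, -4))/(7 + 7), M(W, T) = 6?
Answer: 2691627/140 ≈ 19226.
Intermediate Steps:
K = -1/14 (K = (-7 + 6)/(7 + 7) = -1/14 ≈ -0.071429)
h(X) = -3/20 (h(X) = -3/5/4 = -3*⅕*(¼) = -⅗*¼ = -3/20)
((h(3) + 12/(-9))*(11 + K))*(-1186) = ((-3/20 + 12/(-9))*(11 - 1/14))*(-1186) = ((-3/20 + 12*(-⅑))*(153/14))*(-1186) = ((-3/20 - 4/3)*(153/14))*(-1186) = -89/60*153/14*(-1186) = -4539/280*(-1186) = 2691627/140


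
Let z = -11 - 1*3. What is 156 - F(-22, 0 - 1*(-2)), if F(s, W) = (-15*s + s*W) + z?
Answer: -116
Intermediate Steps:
z = -14 (z = -11 - 3 = -14)
F(s, W) = -14 - 15*s + W*s (F(s, W) = (-15*s + s*W) - 14 = (-15*s + W*s) - 14 = -14 - 15*s + W*s)
156 - F(-22, 0 - 1*(-2)) = 156 - (-14 - 15*(-22) + (0 - 1*(-2))*(-22)) = 156 - (-14 + 330 + (0 + 2)*(-22)) = 156 - (-14 + 330 + 2*(-22)) = 156 - (-14 + 330 - 44) = 156 - 1*272 = 156 - 272 = -116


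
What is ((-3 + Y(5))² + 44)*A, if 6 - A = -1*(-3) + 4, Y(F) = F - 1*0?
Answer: -48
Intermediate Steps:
Y(F) = F (Y(F) = F + 0 = F)
A = -1 (A = 6 - (-1*(-3) + 4) = 6 - (3 + 4) = 6 - 1*7 = 6 - 7 = -1)
((-3 + Y(5))² + 44)*A = ((-3 + 5)² + 44)*(-1) = (2² + 44)*(-1) = (4 + 44)*(-1) = 48*(-1) = -48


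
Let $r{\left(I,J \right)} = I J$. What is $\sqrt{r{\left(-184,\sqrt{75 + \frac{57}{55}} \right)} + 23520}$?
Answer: $\frac{2 \sqrt{17787000 - 2530 \sqrt{230010}}}{55} \approx 148.04$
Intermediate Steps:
$\sqrt{r{\left(-184,\sqrt{75 + \frac{57}{55}} \right)} + 23520} = \sqrt{- 184 \sqrt{75 + \frac{57}{55}} + 23520} = \sqrt{- 184 \sqrt{\frac{4182}{55}} + 23520} = \sqrt{- 184 \frac{\sqrt{230010}}{55} + 23520} = \sqrt{- \frac{184 \sqrt{230010}}{55} + 23520} = \sqrt{23520 - \frac{184 \sqrt{230010}}{55}}$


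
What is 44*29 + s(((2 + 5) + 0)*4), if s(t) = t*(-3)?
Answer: 1192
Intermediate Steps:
s(t) = -3*t
44*29 + s(((2 + 5) + 0)*4) = 44*29 - 3*((2 + 5) + 0)*4 = 1276 - 3*(7 + 0)*4 = 1276 - 21*4 = 1276 - 3*28 = 1276 - 84 = 1192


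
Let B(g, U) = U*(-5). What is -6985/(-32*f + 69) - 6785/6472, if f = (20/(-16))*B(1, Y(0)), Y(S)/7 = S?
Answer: -45675085/446568 ≈ -102.28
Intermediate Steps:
Y(S) = 7*S
B(g, U) = -5*U
f = 0 (f = (20/(-16))*(-35*0) = (20*(-1/16))*(-5*0) = -5/4*0 = 0)
-6985/(-32*f + 69) - 6785/6472 = -6985/(-32*0 + 69) - 6785/6472 = -6985/(0 + 69) - 6785*1/6472 = -6985/69 - 6785/6472 = -45675085/446568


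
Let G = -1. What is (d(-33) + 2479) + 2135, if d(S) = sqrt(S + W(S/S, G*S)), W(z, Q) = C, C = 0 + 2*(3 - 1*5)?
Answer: 4614 + I*sqrt(37) ≈ 4614.0 + 6.0828*I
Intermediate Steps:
C = -4 (C = 0 + 2*(3 - 5) = 0 + 2*(-2) = 0 - 4 = -4)
W(z, Q) = -4
d(S) = sqrt(-4 + S) (d(S) = sqrt(S - 4) = sqrt(-4 + S))
(d(-33) + 2479) + 2135 = (sqrt(-4 - 33) + 2479) + 2135 = (sqrt(-37) + 2479) + 2135 = (I*sqrt(37) + 2479) + 2135 = (2479 + I*sqrt(37)) + 2135 = 4614 + I*sqrt(37)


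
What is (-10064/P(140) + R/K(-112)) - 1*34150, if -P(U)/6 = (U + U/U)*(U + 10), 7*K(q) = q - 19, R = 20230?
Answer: -146418793904/4155975 ≈ -35231.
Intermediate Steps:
K(q) = -19/7 + q/7 (K(q) = (q - 19)/7 = (-19 + q)/7 = -19/7 + q/7)
P(U) = -6*(1 + U)*(10 + U) (P(U) = -6*(U + U/U)*(U + 10) = -6*(U + 1)*(10 + U) = -6*(1 + U)*(10 + U))
(-10064/P(140) + R/K(-112)) - 1*34150 = (-10064/(-60 - 66*140 - 6*140²) + 20230/(-19/7 + (⅐)*(-112))) - 1*34150 = (-10064/(-60 - 9240 - 6*19600) + 20230/(-19/7 - 16)) - 34150 = (-10064/(-60 - 9240 - 117600) + 20230/(-131/7)) - 34150 = (-10064/(-126900) + 20230*(-7/131)) - 34150 = (-10064*(-1/126900) - 141610/131) - 34150 = (2516/31725 - 141610/131) - 34150 = -4492247654/4155975 - 34150 = -146418793904/4155975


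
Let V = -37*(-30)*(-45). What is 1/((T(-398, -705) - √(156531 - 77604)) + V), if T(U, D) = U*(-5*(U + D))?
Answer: -2244920/5039665727473 + √78927/5039665727473 ≈ -4.4539e-7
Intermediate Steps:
T(U, D) = U*(-5*D - 5*U) (T(U, D) = U*(-5*(D + U)) = U*(-5*D - 5*U))
V = -49950 (V = 1110*(-45) = -49950)
1/((T(-398, -705) - √(156531 - 77604)) + V) = 1/((-5*(-398)*(-705 - 398) - √(156531 - 77604)) - 49950) = 1/((-5*(-398)*(-1103) - √78927) - 49950) = 1/((-2194970 - √78927) - 49950) = 1/(-2244920 - √78927)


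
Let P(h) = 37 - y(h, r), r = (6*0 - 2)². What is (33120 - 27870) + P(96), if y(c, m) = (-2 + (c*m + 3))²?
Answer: -142938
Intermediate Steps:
r = 4 (r = (0 - 2)² = (-2)² = 4)
y(c, m) = (1 + c*m)² (y(c, m) = (-2 + (3 + c*m))² = (1 + c*m)²)
P(h) = 37 - (1 + 4*h)² (P(h) = 37 - (1 + h*4)² = 37 - (1 + 4*h)²)
(33120 - 27870) + P(96) = (33120 - 27870) + (37 - (1 + 4*96)²) = 5250 + (37 - (1 + 384)²) = 5250 + (37 - 1*385²) = 5250 + (37 - 1*148225) = 5250 + (37 - 148225) = 5250 - 148188 = -142938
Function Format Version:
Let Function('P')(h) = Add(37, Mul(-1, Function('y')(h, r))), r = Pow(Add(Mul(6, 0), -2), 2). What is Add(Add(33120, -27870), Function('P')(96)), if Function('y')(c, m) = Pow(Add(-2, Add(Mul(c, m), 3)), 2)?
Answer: -142938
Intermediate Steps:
r = 4 (r = Pow(Add(0, -2), 2) = Pow(-2, 2) = 4)
Function('y')(c, m) = Pow(Add(1, Mul(c, m)), 2) (Function('y')(c, m) = Pow(Add(-2, Add(3, Mul(c, m))), 2) = Pow(Add(1, Mul(c, m)), 2))
Function('P')(h) = Add(37, Mul(-1, Pow(Add(1, Mul(4, h)), 2))) (Function('P')(h) = Add(37, Mul(-1, Pow(Add(1, Mul(h, 4)), 2))) = Add(37, Mul(-1, Pow(Add(1, Mul(4, h)), 2))))
Add(Add(33120, -27870), Function('P')(96)) = Add(Add(33120, -27870), Add(37, Mul(-1, Pow(Add(1, Mul(4, 96)), 2)))) = Add(5250, Add(37, Mul(-1, Pow(Add(1, 384), 2)))) = Add(5250, Add(37, Mul(-1, Pow(385, 2)))) = Add(5250, Add(37, Mul(-1, 148225))) = Add(5250, Add(37, -148225)) = Add(5250, -148188) = -142938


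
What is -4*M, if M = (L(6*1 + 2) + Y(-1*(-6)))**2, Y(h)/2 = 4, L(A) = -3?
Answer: -100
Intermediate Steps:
Y(h) = 8 (Y(h) = 2*4 = 8)
M = 25 (M = (-3 + 8)**2 = 5**2 = 25)
-4*M = -4*25 = -100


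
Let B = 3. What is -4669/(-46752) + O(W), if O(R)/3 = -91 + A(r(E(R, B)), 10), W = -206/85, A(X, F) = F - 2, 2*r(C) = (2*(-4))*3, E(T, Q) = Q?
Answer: -11636579/46752 ≈ -248.90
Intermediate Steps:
r(C) = -12 (r(C) = ((2*(-4))*3)/2 = (-8*3)/2 = (½)*(-24) = -12)
A(X, F) = -2 + F
W = -206/85 (W = -206*1/85 = -206/85 ≈ -2.4235)
O(R) = -249 (O(R) = 3*(-91 + (-2 + 10)) = 3*(-91 + 8) = 3*(-83) = -249)
-4669/(-46752) + O(W) = -4669/(-46752) - 249 = -4669*(-1/46752) - 249 = 4669/46752 - 249 = -11636579/46752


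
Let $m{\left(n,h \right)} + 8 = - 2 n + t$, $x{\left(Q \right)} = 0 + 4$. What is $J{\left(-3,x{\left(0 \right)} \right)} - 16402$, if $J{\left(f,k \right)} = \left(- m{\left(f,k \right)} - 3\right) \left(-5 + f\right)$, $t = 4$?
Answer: $-16362$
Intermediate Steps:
$x{\left(Q \right)} = 4$
$m{\left(n,h \right)} = -4 - 2 n$ ($m{\left(n,h \right)} = -8 - \left(-4 + 2 n\right) = -4 - 2 n$)
$J{\left(f,k \right)} = \left(1 + 2 f\right) \left(-5 + f\right)$ ($J{\left(f,k \right)} = \left(- (-4 - 2 f) - 3\right) \left(-5 + f\right) = \left(\left(4 + 2 f\right) - 3\right) \left(-5 + f\right) = \left(1 + 2 f\right) \left(-5 + f\right)$)
$J{\left(-3,x{\left(0 \right)} \right)} - 16402 = \left(-5 - -27 + 2 \left(-3\right)^{2}\right) - 16402 = \left(-5 + 27 + 2 \cdot 9\right) - 16402 = \left(-5 + 27 + 18\right) - 16402 = 40 - 16402 = -16362$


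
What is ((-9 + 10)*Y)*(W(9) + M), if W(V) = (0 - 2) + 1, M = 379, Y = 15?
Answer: 5670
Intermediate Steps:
W(V) = -1 (W(V) = -2 + 1 = -1)
((-9 + 10)*Y)*(W(9) + M) = ((-9 + 10)*15)*(-1 + 379) = (1*15)*378 = 15*378 = 5670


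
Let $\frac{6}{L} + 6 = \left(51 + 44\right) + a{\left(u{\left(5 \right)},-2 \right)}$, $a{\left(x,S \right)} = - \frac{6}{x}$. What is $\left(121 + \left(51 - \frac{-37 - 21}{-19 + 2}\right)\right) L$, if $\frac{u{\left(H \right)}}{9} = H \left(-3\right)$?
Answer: $\frac{773820}{68119} \approx 11.36$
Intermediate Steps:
$u{\left(H \right)} = - 27 H$ ($u{\left(H \right)} = 9 H \left(-3\right) = 9 \left(- 3 H\right) = - 27 H$)
$L = \frac{270}{4007}$ ($L = \frac{6}{-6 + \left(\left(51 + 44\right) - \frac{6}{\left(-27\right) 5}\right)} = \frac{6}{-6 + \left(95 - \frac{6}{-135}\right)} = \frac{6}{-6 + \left(95 - - \frac{2}{45}\right)} = \frac{6}{-6 + \left(95 + \frac{2}{45}\right)} = \frac{6}{-6 + \frac{4277}{45}} = \frac{6}{\frac{4007}{45}} = 6 \cdot \frac{45}{4007} = \frac{270}{4007} \approx 0.067382$)
$\left(121 + \left(51 - \frac{-37 - 21}{-19 + 2}\right)\right) L = \left(121 + \left(51 - \frac{-37 - 21}{-19 + 2}\right)\right) \frac{270}{4007} = \left(121 + \left(51 - - \frac{58}{-17}\right)\right) \frac{270}{4007} = \left(121 + \left(51 - \left(-58\right) \left(- \frac{1}{17}\right)\right)\right) \frac{270}{4007} = \left(121 + \left(51 - \frac{58}{17}\right)\right) \frac{270}{4007} = \left(121 + \frac{809}{17}\right) \frac{270}{4007} = \frac{2866}{17} \cdot \frac{270}{4007} = \frac{773820}{68119}$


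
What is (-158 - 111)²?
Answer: 72361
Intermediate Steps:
(-158 - 111)² = (-269)² = 72361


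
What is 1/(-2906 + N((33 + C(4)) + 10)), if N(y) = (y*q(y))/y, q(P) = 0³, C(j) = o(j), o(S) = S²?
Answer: -1/2906 ≈ -0.00034412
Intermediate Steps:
C(j) = j²
q(P) = 0
N(y) = 0 (N(y) = (y*0)/y = 0/y = 0)
1/(-2906 + N((33 + C(4)) + 10)) = 1/(-2906 + 0) = 1/(-2906) = -1/2906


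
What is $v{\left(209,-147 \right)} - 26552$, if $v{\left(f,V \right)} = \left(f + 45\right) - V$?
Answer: $-26151$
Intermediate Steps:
$v{\left(f,V \right)} = 45 + f - V$ ($v{\left(f,V \right)} = \left(45 + f\right) - V = 45 + f - V$)
$v{\left(209,-147 \right)} - 26552 = \left(45 + 209 - -147\right) - 26552 = \left(45 + 209 + 147\right) - 26552 = 401 - 26552 = -26151$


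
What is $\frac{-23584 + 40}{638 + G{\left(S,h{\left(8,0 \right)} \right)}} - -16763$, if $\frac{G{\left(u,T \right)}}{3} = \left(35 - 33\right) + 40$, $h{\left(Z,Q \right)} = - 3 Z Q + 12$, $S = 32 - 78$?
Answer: $\frac{3195847}{191} \approx 16732.0$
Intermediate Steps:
$S = -46$
$h{\left(Z,Q \right)} = 12 - 3 Q Z$ ($h{\left(Z,Q \right)} = - 3 Q Z + 12 = 12 - 3 Q Z$)
$G{\left(u,T \right)} = 126$ ($G{\left(u,T \right)} = 3 \left(\left(35 - 33\right) + 40\right) = 3 \left(2 + 40\right) = 3 \cdot 42 = 126$)
$\frac{-23584 + 40}{638 + G{\left(S,h{\left(8,0 \right)} \right)}} - -16763 = \frac{-23584 + 40}{638 + 126} - -16763 = - \frac{23544}{764} + 16763 = \left(-23544\right) \frac{1}{764} + 16763 = - \frac{5886}{191} + 16763 = \frac{3195847}{191}$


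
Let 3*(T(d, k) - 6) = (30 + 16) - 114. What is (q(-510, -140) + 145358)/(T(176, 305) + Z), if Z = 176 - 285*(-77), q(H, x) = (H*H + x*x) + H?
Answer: 1273644/66313 ≈ 19.207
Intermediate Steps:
T(d, k) = -50/3 (T(d, k) = 6 + ((30 + 16) - 114)/3 = 6 + (46 - 114)/3 = 6 + (⅓)*(-68) = 6 - 68/3 = -50/3)
q(H, x) = H + H² + x² (q(H, x) = (H² + x²) + H = H + H² + x²)
Z = 22121 (Z = 176 + 21945 = 22121)
(q(-510, -140) + 145358)/(T(176, 305) + Z) = ((-510 + (-510)² + (-140)²) + 145358)/(-50/3 + 22121) = ((-510 + 260100 + 19600) + 145358)/(66313/3) = (279190 + 145358)*(3/66313) = 424548*(3/66313) = 1273644/66313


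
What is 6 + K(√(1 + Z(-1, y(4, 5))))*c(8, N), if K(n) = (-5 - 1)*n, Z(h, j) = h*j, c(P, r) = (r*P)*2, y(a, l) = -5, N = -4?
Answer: 6 + 384*√6 ≈ 946.60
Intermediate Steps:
c(P, r) = 2*P*r (c(P, r) = (P*r)*2 = 2*P*r)
K(n) = -6*n
6 + K(√(1 + Z(-1, y(4, 5))))*c(8, N) = 6 + (-6*√(1 - 1*(-5)))*(2*8*(-4)) = 6 - 6*√(1 + 5)*(-64) = 6 - 6*√6*(-64) = 6 + 384*√6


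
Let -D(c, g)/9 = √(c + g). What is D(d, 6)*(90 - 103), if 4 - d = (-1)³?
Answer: 117*√11 ≈ 388.04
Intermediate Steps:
d = 5 (d = 4 - 1*(-1)³ = 4 - 1*(-1) = 4 + 1 = 5)
D(c, g) = -9*√(c + g)
D(d, 6)*(90 - 103) = (-9*√(5 + 6))*(90 - 103) = -9*√11*(-13) = 117*√11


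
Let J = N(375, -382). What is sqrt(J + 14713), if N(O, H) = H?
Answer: sqrt(14331) ≈ 119.71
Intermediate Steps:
J = -382
sqrt(J + 14713) = sqrt(-382 + 14713) = sqrt(14331)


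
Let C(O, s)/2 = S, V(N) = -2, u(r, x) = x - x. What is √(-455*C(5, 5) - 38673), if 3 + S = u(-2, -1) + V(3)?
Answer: I*√34123 ≈ 184.72*I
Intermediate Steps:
u(r, x) = 0
S = -5 (S = -3 + (0 - 2) = -3 - 2 = -5)
C(O, s) = -10 (C(O, s) = 2*(-5) = -10)
√(-455*C(5, 5) - 38673) = √(-455*(-10) - 38673) = √(4550 - 38673) = √(-34123) = I*√34123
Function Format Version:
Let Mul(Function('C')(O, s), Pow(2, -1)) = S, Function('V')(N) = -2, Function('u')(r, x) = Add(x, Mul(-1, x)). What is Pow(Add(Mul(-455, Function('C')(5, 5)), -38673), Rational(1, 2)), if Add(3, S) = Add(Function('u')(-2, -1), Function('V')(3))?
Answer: Mul(I, Pow(34123, Rational(1, 2))) ≈ Mul(184.72, I)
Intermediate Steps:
Function('u')(r, x) = 0
S = -5 (S = Add(-3, Add(0, -2)) = Add(-3, -2) = -5)
Function('C')(O, s) = -10 (Function('C')(O, s) = Mul(2, -5) = -10)
Pow(Add(Mul(-455, Function('C')(5, 5)), -38673), Rational(1, 2)) = Pow(Add(Mul(-455, -10), -38673), Rational(1, 2)) = Pow(Add(4550, -38673), Rational(1, 2)) = Pow(-34123, Rational(1, 2)) = Mul(I, Pow(34123, Rational(1, 2)))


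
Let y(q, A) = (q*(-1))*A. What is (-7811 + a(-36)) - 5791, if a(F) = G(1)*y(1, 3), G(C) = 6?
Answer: -13620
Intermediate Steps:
y(q, A) = -A*q (y(q, A) = (-q)*A = -A*q)
a(F) = -18 (a(F) = 6*(-1*3*1) = 6*(-3) = -18)
(-7811 + a(-36)) - 5791 = (-7811 - 18) - 5791 = -7829 - 5791 = -13620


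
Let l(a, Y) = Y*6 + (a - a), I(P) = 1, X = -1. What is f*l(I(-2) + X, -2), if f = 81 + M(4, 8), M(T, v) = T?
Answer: -1020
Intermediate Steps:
f = 85 (f = 81 + 4 = 85)
l(a, Y) = 6*Y (l(a, Y) = 6*Y + 0 = 6*Y)
f*l(I(-2) + X, -2) = 85*(6*(-2)) = 85*(-12) = -1020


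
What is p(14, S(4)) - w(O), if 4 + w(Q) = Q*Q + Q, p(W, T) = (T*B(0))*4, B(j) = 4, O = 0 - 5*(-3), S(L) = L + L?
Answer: -108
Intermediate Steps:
S(L) = 2*L
O = 15 (O = 0 + 15 = 15)
p(W, T) = 16*T (p(W, T) = (T*4)*4 = (4*T)*4 = 16*T)
w(Q) = -4 + Q + Q² (w(Q) = -4 + (Q*Q + Q) = -4 + (Q² + Q) = -4 + (Q + Q²) = -4 + Q + Q²)
p(14, S(4)) - w(O) = 16*(2*4) - (-4 + 15 + 15²) = 16*8 - (-4 + 15 + 225) = 128 - 1*236 = 128 - 236 = -108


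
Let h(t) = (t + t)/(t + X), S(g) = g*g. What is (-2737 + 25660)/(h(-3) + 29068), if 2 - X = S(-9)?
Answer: 939843/1191791 ≈ 0.78860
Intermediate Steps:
S(g) = g²
X = -79 (X = 2 - 1*(-9)² = 2 - 1*81 = 2 - 81 = -79)
h(t) = 2*t/(-79 + t) (h(t) = (t + t)/(t - 79) = (2*t)/(-79 + t) = 2*t/(-79 + t))
(-2737 + 25660)/(h(-3) + 29068) = (-2737 + 25660)/(2*(-3)/(-79 - 3) + 29068) = 22923/(2*(-3)/(-82) + 29068) = 22923/(2*(-3)*(-1/82) + 29068) = 22923/(3/41 + 29068) = 22923/(1191791/41) = 22923*(41/1191791) = 939843/1191791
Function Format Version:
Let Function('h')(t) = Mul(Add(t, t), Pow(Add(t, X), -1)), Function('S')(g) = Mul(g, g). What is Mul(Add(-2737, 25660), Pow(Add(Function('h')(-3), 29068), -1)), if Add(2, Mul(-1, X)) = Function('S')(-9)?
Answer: Rational(939843, 1191791) ≈ 0.78860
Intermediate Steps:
Function('S')(g) = Pow(g, 2)
X = -79 (X = Add(2, Mul(-1, Pow(-9, 2))) = Add(2, Mul(-1, 81)) = Add(2, -81) = -79)
Function('h')(t) = Mul(2, t, Pow(Add(-79, t), -1)) (Function('h')(t) = Mul(Add(t, t), Pow(Add(t, -79), -1)) = Mul(Mul(2, t), Pow(Add(-79, t), -1)) = Mul(2, t, Pow(Add(-79, t), -1)))
Mul(Add(-2737, 25660), Pow(Add(Function('h')(-3), 29068), -1)) = Mul(Add(-2737, 25660), Pow(Add(Mul(2, -3, Pow(Add(-79, -3), -1)), 29068), -1)) = Mul(22923, Pow(Add(Mul(2, -3, Pow(-82, -1)), 29068), -1)) = Mul(22923, Pow(Add(Mul(2, -3, Rational(-1, 82)), 29068), -1)) = Mul(22923, Pow(Add(Rational(3, 41), 29068), -1)) = Mul(22923, Pow(Rational(1191791, 41), -1)) = Mul(22923, Rational(41, 1191791)) = Rational(939843, 1191791)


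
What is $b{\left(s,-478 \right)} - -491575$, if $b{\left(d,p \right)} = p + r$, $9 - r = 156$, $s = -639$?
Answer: $490950$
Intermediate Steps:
$r = -147$ ($r = 9 - 156 = -147$)
$b{\left(d,p \right)} = -147 + p$ ($b{\left(d,p \right)} = p - 147 = -147 + p$)
$b{\left(s,-478 \right)} - -491575 = \left(-147 - 478\right) - -491575 = -625 + 491575 = 490950$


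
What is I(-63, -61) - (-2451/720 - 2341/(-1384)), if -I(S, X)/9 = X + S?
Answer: 46407431/41520 ≈ 1117.7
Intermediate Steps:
I(S, X) = -9*S - 9*X (I(S, X) = -9*(X + S) = -9*(S + X) = -9*S - 9*X)
I(-63, -61) - (-2451/720 - 2341/(-1384)) = (-9*(-63) - 9*(-61)) - (-2451/720 - 2341/(-1384)) = (567 + 549) - (-2451*1/720 - 2341*(-1/1384)) = 1116 - (-817/240 + 2341/1384) = 1116 - 1*(-71111/41520) = 1116 + 71111/41520 = 46407431/41520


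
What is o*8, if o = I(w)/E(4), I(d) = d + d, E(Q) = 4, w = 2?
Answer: 8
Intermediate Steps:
I(d) = 2*d
o = 1 (o = (2*2)/4 = 4*(¼) = 1)
o*8 = 1*8 = 8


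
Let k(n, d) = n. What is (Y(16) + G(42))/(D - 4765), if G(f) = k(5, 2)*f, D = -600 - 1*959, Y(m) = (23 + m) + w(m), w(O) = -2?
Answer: -247/6324 ≈ -0.039058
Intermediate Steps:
Y(m) = 21 + m (Y(m) = (23 + m) - 2 = 21 + m)
D = -1559 (D = -600 - 959 = -1559)
G(f) = 5*f
(Y(16) + G(42))/(D - 4765) = ((21 + 16) + 5*42)/(-1559 - 4765) = (37 + 210)/(-6324) = 247*(-1/6324) = -247/6324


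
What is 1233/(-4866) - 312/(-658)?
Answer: 117813/533638 ≈ 0.22077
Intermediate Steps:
1233/(-4866) - 312/(-658) = 1233*(-1/4866) - 312*(-1/658) = -411/1622 + 156/329 = 117813/533638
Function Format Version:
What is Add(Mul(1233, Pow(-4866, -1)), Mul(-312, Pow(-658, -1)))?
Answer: Rational(117813, 533638) ≈ 0.22077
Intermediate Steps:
Add(Mul(1233, Pow(-4866, -1)), Mul(-312, Pow(-658, -1))) = Add(Mul(1233, Rational(-1, 4866)), Mul(-312, Rational(-1, 658))) = Add(Rational(-411, 1622), Rational(156, 329)) = Rational(117813, 533638)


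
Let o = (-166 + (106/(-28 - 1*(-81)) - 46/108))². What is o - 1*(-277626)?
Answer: 888394057/2916 ≈ 3.0466e+5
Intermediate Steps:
o = 78836641/2916 (o = (-166 + (106/(-28 + 81) - 46*1/108))² = (-166 + (106/53 - 23/54))² = (-166 + (106*(1/53) - 23/54))² = (-166 + (2 - 23/54))² = (-166 + 85/54)² = (-8879/54)² = 78836641/2916 ≈ 27036.)
o - 1*(-277626) = 78836641/2916 - 1*(-277626) = 78836641/2916 + 277626 = 888394057/2916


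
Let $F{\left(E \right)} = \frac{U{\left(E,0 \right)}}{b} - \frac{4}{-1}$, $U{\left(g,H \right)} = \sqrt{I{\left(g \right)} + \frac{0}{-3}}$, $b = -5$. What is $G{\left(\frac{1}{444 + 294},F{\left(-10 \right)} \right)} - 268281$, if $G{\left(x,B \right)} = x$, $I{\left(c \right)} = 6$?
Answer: $- \frac{197991377}{738} \approx -2.6828 \cdot 10^{5}$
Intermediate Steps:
$U{\left(g,H \right)} = \sqrt{6}$ ($U{\left(g,H \right)} = \sqrt{6 + \frac{0}{-3}} = \sqrt{6 + 0 \left(- \frac{1}{3}\right)} = \sqrt{6 + 0} = \sqrt{6}$)
$F{\left(E \right)} = 4 - \frac{\sqrt{6}}{5}$ ($F{\left(E \right)} = \frac{\sqrt{6}}{-5} - \frac{4}{-1} = \sqrt{6} \left(- \frac{1}{5}\right) - -4 = - \frac{\sqrt{6}}{5} + 4 = 4 - \frac{\sqrt{6}}{5}$)
$G{\left(\frac{1}{444 + 294},F{\left(-10 \right)} \right)} - 268281 = \frac{1}{444 + 294} - 268281 = \frac{1}{738} - 268281 = - \frac{197991377}{738}$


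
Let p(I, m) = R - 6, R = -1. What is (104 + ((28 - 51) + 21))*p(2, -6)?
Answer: -714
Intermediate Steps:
p(I, m) = -7 (p(I, m) = -1 - 6 = -7)
(104 + ((28 - 51) + 21))*p(2, -6) = (104 + ((28 - 51) + 21))*(-7) = (104 + (-23 + 21))*(-7) = (104 - 2)*(-7) = 102*(-7) = -714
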